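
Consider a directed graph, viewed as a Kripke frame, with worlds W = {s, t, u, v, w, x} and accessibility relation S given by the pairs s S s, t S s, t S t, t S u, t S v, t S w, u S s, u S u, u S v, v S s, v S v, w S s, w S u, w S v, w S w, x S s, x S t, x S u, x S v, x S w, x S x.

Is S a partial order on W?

Reflexive: yes — every world is S-related to itself.
Transitive: yes — every two-step S-path is closed by a direct edge.
Antisymmetric: yes — no distinct pair is related both ways.
So S is a partial order.

Yes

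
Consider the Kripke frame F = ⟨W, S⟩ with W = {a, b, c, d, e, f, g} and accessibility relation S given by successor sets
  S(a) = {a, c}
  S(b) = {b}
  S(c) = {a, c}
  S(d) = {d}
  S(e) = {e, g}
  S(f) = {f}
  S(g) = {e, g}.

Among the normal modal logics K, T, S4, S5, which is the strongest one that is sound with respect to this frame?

S5

Reflexive (axiom T): yes — every world is S-related to itself.
Transitive (axiom 4): yes — every two-step S-path is closed by a direct edge.
Euclidean (axiom 5): yes — any two successors of a common world are S-related.
So F validates K, T, S4, S5. The strongest is S5.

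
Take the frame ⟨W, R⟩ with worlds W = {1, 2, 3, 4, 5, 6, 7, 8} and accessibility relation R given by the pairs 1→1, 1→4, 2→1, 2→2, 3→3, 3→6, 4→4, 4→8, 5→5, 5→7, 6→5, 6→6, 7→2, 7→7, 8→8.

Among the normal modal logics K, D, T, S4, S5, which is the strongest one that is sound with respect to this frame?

Serial (axiom D): yes — every world has a successor (e.g. 1 R 1).
Reflexive (axiom T): yes — every world is R-related to itself.
Transitive (axiom 4): no — 1 R 4 and 4 R 8, but not 1 R 8.
Euclidean (axiom 5): no — 1 R 4 and 1 R 1, but not 4 R 1.
So F validates K, D, T; S4 would additionally require R to be transitive. The strongest is T.

T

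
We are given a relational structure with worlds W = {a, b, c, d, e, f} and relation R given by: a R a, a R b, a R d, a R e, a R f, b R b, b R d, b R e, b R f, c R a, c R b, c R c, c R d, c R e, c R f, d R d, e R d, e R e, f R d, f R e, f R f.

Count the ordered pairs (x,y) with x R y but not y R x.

Enumerating: (a,b), (a,d), (a,e), (a,f), (b,d), (b,e), (b,f), (c,a), (c,b), (c,d), (c,e), (c,f), (e,d), (f,d), (f,e).

15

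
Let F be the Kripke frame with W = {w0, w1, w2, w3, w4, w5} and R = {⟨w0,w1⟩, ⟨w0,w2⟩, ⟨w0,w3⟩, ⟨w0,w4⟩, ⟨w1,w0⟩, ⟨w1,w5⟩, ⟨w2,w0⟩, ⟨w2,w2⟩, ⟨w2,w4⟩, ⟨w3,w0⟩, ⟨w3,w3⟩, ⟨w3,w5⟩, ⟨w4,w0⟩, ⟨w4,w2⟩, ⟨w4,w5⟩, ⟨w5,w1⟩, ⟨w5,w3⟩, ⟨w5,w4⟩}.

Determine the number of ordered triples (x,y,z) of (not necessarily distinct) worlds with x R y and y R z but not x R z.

36

Enumerating: (w0,w1,w0), (w0,w1,w5), (w0,w2,w0), (w0,w3,w0), (w0,w3,w5), (w0,w4,w0), (w0,w4,w5), (w1,w0,w1), (w1,w0,w2), (w1,w0,w3), (w1,w0,w4), (w1,w5,w1), … and 24 more.
Total: 36.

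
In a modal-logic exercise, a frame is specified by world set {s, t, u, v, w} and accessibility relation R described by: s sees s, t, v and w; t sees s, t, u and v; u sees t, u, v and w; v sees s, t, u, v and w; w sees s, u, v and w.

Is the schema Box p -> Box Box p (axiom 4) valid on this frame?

Axiom 4 corresponds to the accessibility relation being transitive.
Transitive: no — s R t and t R u, but not s R u.

No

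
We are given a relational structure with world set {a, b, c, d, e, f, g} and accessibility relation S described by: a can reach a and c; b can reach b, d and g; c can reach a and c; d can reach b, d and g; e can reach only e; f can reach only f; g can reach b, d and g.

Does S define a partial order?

Reflexive: yes — every world is S-related to itself.
Transitive: yes — every two-step S-path is closed by a direct edge.
Antisymmetric: no — a S c and c S a with a ≠ c.
So S is not a partial order.

No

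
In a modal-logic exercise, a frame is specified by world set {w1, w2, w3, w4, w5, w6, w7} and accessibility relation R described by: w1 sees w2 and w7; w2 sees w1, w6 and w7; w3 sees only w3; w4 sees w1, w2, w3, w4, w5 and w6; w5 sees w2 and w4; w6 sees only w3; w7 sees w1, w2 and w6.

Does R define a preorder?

No

Reflexive: no — w1 is not related to itself.
Transitive: no — w1 R w2 and w2 R w6, but not w1 R w6.
So R is not a preorder.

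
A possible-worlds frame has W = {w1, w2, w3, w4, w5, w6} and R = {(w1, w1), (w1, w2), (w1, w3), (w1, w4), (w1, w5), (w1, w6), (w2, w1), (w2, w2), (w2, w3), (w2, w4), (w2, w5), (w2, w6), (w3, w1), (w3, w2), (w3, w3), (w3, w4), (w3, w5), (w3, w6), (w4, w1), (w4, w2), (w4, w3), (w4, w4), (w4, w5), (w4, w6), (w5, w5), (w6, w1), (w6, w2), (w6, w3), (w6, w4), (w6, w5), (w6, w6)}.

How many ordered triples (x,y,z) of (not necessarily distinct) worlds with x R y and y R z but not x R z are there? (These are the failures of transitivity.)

0

R is transitive; there are no such tuples.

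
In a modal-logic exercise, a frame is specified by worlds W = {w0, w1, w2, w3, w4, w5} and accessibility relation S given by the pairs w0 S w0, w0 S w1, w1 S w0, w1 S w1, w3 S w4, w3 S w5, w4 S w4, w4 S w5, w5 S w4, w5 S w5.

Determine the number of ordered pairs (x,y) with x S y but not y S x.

Enumerating: (w3,w4), (w3,w5).

2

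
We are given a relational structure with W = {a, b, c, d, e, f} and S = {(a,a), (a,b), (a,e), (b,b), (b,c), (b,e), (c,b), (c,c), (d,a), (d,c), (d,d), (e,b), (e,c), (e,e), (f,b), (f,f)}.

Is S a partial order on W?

Reflexive: yes — every world is S-related to itself.
Transitive: no — a S b and b S c, but not a S c.
Antisymmetric: no — b S c and c S b with b ≠ c.
So S is not a partial order.

No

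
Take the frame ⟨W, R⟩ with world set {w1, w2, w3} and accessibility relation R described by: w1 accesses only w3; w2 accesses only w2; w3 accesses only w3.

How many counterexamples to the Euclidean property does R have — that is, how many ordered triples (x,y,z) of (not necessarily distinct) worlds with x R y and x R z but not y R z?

R is Euclidean; there are no such tuples.

0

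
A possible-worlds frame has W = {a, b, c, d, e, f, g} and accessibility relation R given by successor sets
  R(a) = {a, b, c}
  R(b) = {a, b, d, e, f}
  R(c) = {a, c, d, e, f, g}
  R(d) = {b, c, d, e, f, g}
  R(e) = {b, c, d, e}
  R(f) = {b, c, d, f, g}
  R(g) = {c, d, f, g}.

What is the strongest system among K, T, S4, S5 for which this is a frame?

T

Reflexive (axiom T): yes — every world is R-related to itself.
Transitive (axiom 4): no — a R b and b R d, but not a R d.
Euclidean (axiom 5): no — a R b and a R c, but not b R c.
So F validates K, T; S4 would additionally require R to be transitive. The strongest is T.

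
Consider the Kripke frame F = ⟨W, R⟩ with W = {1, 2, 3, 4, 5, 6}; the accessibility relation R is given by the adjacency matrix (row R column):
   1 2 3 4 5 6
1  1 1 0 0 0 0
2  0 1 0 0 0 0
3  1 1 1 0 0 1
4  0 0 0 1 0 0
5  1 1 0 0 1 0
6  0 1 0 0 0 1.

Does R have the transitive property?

Transitive: yes — every two-step R-path is closed by a direct edge.

Yes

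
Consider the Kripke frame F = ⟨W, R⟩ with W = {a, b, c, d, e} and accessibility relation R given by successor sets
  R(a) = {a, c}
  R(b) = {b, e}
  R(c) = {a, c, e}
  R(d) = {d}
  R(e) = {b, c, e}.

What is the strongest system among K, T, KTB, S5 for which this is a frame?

Reflexive (axiom T): yes — every world is R-related to itself.
Symmetric (axiom B): yes — every pair in R has its reverse in R.
Euclidean (axiom 5): no — c R a and c R e, but not a R e.
So F validates K, T, KTB; S5 would additionally require R to be Euclidean. The strongest is KTB.

KTB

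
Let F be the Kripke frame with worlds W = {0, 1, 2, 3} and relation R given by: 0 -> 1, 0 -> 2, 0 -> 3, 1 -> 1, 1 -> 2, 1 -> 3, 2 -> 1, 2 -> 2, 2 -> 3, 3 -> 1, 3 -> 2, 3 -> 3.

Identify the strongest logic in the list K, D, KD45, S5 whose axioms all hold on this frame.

Serial (axiom D): yes — every world has a successor (e.g. 0 R 1).
Euclidean (axiom 5): yes — any two successors of a common world are R-related.
Transitive (axiom 4): yes — every two-step R-path is closed by a direct edge.
Reflexive (axiom T): no — 0 is not related to itself.
So F validates K, D, KD45; S5 would additionally require R to be reflexive. The strongest is KD45.

KD45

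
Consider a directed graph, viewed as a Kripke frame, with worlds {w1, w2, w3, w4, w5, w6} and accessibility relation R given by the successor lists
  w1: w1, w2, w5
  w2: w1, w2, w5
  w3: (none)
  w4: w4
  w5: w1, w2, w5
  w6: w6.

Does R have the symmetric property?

Symmetric: yes — every pair in R has its reverse in R.

Yes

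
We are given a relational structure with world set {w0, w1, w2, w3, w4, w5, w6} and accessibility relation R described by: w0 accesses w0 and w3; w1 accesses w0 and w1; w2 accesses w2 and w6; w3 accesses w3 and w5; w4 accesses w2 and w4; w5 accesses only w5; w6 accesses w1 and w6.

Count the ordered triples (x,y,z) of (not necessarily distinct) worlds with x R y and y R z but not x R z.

5

Enumerating: (w0,w3,w5), (w1,w0,w3), (w2,w6,w1), (w4,w2,w6), (w6,w1,w0).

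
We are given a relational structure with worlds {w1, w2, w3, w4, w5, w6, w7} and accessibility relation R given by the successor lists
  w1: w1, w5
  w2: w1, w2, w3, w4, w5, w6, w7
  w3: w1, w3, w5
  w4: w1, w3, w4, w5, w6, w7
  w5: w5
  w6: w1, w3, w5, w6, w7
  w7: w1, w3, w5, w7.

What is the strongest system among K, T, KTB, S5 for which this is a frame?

T

Reflexive (axiom T): yes — every world is R-related to itself.
Symmetric (axiom B): no — w1 R w5 but not w5 R w1.
Euclidean (axiom 5): no — w2 R w1 and w2 R w3, but not w1 R w3.
So F validates K, T; KTB would additionally require R to be symmetric. The strongest is T.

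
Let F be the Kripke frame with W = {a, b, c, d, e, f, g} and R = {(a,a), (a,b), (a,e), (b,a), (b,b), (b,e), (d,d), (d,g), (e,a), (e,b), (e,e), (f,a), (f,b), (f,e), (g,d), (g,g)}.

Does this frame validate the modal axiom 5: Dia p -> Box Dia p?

Yes

The schema 5 characterises exactly the Euclidean frames.
Euclidean: yes — any two successors of a common world are R-related.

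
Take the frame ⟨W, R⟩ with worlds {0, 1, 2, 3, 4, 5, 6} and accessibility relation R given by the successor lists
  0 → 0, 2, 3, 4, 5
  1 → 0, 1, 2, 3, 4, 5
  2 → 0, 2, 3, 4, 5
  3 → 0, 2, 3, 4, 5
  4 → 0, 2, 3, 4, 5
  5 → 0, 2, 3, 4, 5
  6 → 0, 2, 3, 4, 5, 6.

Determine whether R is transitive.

Transitive: yes — every two-step R-path is closed by a direct edge.

Yes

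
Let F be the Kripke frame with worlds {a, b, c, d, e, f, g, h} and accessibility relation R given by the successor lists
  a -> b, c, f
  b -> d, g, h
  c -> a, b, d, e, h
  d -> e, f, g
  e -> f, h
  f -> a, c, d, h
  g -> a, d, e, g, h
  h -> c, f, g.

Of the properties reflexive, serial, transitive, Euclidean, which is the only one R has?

Reflexive: no — a is not related to itself.
Serial: yes — every world has a successor (e.g. a R b).
Transitive: no — a R b and b R d, but not a R d.
Euclidean: no — a R b and a R c, but not b R c.
Only serial holds.

serial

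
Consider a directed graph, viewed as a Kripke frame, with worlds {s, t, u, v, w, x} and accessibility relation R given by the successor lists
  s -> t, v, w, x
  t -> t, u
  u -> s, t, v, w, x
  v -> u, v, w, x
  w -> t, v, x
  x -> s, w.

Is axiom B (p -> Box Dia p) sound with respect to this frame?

No

The schema B characterises exactly the symmetric frames.
Symmetric: no — s R t but not t R s.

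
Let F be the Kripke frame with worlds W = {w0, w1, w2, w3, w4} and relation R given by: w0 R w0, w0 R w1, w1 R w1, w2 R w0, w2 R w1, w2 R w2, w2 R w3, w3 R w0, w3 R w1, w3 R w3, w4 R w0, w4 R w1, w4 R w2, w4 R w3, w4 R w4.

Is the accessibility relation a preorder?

Reflexive: yes — every world is R-related to itself.
Transitive: yes — every two-step R-path is closed by a direct edge.
So R is a preorder.

Yes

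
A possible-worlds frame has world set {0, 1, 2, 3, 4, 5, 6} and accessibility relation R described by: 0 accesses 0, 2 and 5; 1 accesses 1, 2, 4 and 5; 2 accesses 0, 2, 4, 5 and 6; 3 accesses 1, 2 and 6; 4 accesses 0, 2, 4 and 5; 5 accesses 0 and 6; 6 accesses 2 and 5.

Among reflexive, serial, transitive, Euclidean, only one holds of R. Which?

serial

Reflexive: no — 3 is not related to itself.
Serial: yes — every world has a successor (e.g. 0 R 0).
Transitive: no — 0 R 2 and 2 R 4, but not 0 R 4.
Euclidean: no — 0 R 5 and 0 R 2, but not 5 R 2.
Only serial holds.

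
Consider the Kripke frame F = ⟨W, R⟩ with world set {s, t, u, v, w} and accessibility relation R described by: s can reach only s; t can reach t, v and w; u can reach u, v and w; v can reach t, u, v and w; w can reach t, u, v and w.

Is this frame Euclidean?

Euclidean: no — v R t and v R u, but not t R u.

No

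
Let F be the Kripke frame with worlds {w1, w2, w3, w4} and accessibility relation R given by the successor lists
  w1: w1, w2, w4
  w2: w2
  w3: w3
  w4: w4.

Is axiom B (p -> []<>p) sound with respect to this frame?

By correspondence theory, B is valid on a frame iff R is symmetric.
Symmetric: no — w1 R w2 but not w2 R w1.

No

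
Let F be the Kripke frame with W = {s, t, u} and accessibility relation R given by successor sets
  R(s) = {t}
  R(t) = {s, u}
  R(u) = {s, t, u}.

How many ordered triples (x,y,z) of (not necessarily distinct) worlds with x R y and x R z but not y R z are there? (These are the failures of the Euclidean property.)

Enumerating: (s,t,t), (t,s,s), (t,s,u), (u,s,s), (u,s,u), (u,t,t).

6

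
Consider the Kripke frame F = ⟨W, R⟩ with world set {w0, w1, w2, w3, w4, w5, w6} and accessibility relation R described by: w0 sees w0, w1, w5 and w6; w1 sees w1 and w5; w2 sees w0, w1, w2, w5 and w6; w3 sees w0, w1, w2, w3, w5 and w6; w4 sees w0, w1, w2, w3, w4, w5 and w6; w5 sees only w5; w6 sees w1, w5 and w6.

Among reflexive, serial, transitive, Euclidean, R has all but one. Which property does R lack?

Reflexive: yes — every world is R-related to itself.
Serial: yes — every world has a successor (e.g. w0 R w0).
Transitive: yes — every two-step R-path is closed by a direct edge.
Euclidean: no — w0 R w1 and w0 R w6, but not w1 R w6.
Only Euclidean fails.

Euclidean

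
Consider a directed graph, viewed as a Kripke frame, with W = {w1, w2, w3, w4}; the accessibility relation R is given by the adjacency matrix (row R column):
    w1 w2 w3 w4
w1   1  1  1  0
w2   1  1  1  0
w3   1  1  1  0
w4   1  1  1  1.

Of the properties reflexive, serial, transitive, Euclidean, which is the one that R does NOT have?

Euclidean

Reflexive: yes — every world is R-related to itself.
Serial: yes — every world has a successor (e.g. w1 R w1).
Transitive: yes — every two-step R-path is closed by a direct edge.
Euclidean: no — w4 R w1 and w4 R w4, but not w1 R w4.
Only Euclidean fails.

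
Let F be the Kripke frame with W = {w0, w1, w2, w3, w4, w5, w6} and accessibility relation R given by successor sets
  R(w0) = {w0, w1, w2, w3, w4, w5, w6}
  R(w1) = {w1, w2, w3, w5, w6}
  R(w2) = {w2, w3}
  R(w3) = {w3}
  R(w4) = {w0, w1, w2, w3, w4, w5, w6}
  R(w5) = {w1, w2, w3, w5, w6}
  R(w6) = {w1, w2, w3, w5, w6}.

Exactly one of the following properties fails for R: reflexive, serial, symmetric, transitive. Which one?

Reflexive: yes — every world is R-related to itself.
Serial: yes — every world has a successor (e.g. w0 R w0).
Symmetric: no — w0 R w1 but not w1 R w0.
Transitive: yes — every two-step R-path is closed by a direct edge.
Only symmetric fails.

symmetric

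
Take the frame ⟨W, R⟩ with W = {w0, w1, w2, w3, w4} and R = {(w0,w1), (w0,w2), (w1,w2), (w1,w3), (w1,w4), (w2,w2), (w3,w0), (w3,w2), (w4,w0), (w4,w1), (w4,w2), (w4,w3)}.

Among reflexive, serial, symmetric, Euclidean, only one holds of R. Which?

Reflexive: no — w0 is not related to itself.
Serial: yes — every world has a successor (e.g. w0 R w1).
Symmetric: no — w0 R w1 but not w1 R w0.
Euclidean: no — w0 R w2 and w0 R w1, but not w2 R w1.
Only serial holds.

serial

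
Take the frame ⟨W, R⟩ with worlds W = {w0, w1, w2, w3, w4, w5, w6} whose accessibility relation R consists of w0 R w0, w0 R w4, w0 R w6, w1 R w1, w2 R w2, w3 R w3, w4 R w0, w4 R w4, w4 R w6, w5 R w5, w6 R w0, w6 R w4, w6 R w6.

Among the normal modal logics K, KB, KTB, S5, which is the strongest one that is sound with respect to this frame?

S5

Symmetric (axiom B): yes — every pair in R has its reverse in R.
Reflexive (axiom T): yes — every world is R-related to itself.
Euclidean (axiom 5): yes — any two successors of a common world are R-related.
So F validates K, KB, KTB, S5. The strongest is S5.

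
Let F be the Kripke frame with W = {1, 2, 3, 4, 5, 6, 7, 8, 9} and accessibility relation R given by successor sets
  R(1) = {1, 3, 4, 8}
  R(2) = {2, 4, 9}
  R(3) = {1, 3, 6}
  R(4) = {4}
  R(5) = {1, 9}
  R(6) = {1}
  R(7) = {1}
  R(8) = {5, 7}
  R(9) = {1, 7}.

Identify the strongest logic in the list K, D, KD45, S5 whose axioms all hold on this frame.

Serial (axiom D): yes — every world has a successor (e.g. 1 R 1).
Euclidean (axiom 5): no — 1 R 3 and 1 R 4, but not 3 R 4.
Transitive (axiom 4): no — 1 R 3 and 3 R 6, but not 1 R 6.
Reflexive (axiom T): no — 5 is not related to itself.
So F validates K, D; KD45 would additionally require R to be Euclidean and transitive. The strongest is D.

D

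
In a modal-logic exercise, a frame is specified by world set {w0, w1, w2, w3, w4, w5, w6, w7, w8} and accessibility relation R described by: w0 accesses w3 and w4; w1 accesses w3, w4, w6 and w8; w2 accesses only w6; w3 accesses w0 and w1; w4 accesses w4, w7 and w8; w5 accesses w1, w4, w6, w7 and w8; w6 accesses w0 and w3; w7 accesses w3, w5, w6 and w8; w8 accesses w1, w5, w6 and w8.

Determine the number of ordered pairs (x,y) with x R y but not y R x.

Enumerating: (w0,w4), (w1,w4), (w1,w6), (w2,w6), (w4,w7), (w4,w8), (w5,w1), (w5,w4), (w5,w6), (w6,w0), (w6,w3), (w7,w3), (w7,w6), (w7,w8), (w8,w6).

15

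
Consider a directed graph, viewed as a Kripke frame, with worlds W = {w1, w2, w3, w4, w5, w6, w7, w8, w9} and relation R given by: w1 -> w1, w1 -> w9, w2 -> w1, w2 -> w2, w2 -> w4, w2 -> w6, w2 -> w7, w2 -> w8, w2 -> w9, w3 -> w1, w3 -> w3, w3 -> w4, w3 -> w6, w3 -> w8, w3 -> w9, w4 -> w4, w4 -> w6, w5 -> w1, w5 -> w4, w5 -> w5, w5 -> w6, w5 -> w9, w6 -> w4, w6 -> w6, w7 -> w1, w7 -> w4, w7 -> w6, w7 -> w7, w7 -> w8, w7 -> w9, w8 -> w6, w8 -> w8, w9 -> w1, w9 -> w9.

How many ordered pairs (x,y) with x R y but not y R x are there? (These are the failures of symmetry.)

21

Enumerating: (w2,w1), (w2,w4), (w2,w6), (w2,w7), (w2,w8), (w2,w9), (w3,w1), (w3,w4), (w3,w6), (w3,w8), (w3,w9), (w5,w1), … and 9 more.
Total: 21.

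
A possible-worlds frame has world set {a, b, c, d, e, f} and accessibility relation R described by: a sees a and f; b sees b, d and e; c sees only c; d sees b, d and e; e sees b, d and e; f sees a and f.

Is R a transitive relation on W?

Yes

Transitive: yes — every two-step R-path is closed by a direct edge.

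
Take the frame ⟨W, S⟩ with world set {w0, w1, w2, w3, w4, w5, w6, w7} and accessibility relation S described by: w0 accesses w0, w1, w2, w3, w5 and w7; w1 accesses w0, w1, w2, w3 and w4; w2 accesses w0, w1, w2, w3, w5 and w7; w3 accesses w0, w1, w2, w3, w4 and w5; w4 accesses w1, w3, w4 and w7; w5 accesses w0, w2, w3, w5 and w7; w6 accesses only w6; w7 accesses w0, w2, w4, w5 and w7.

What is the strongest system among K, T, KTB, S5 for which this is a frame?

Reflexive (axiom T): yes — every world is S-related to itself.
Symmetric (axiom B): yes — every pair in S has its reverse in S.
Euclidean (axiom 5): no — w0 S w1 and w0 S w5, but not w1 S w5.
So F validates K, T, KTB; S5 would additionally require S to be Euclidean. The strongest is KTB.

KTB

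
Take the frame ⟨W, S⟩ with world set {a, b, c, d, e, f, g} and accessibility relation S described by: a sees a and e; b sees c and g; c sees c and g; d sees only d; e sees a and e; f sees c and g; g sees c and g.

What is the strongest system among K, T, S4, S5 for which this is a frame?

Reflexive (axiom T): no — b is not related to itself.
Transitive (axiom 4): yes — every two-step S-path is closed by a direct edge.
Euclidean (axiom 5): yes — any two successors of a common world are S-related.
So F validates K; T would additionally require S to be reflexive. The strongest is K.

K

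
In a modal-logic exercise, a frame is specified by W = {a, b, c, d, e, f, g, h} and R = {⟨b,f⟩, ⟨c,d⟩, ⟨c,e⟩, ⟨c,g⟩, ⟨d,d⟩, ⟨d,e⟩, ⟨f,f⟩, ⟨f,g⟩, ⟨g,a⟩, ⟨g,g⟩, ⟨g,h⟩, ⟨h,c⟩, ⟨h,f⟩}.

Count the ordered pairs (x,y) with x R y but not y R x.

10

Enumerating: (b,f), (c,d), (c,e), (c,g), (d,e), (f,g), (g,a), (g,h), (h,c), (h,f).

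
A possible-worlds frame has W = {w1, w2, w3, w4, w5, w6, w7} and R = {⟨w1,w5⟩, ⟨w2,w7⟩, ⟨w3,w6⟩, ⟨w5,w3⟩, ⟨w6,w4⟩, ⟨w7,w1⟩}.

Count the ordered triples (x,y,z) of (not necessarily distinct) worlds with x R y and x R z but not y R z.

Enumerating: (w1,w5,w5), (w2,w7,w7), (w3,w6,w6), (w5,w3,w3), (w6,w4,w4), (w7,w1,w1).

6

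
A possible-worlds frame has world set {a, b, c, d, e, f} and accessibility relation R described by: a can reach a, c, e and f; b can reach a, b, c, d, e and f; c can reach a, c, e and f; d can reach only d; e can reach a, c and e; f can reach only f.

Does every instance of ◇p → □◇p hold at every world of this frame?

No

The schema 5 characterises exactly the Euclidean frames.
Euclidean: no — a R e and a R f, but not e R f.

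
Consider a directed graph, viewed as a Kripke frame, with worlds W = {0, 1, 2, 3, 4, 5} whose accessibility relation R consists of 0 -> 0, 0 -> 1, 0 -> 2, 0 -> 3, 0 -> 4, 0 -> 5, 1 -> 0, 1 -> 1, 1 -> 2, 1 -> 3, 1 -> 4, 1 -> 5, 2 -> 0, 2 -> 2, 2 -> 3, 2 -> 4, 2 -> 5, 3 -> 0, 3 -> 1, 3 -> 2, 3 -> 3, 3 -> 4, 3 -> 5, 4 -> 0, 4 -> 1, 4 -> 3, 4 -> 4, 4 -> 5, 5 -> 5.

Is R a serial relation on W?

Serial: yes — every world has a successor (e.g. 0 R 0).

Yes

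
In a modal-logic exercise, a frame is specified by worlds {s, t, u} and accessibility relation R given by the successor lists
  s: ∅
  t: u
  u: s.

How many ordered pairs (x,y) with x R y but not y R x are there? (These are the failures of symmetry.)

Enumerating: (t,u), (u,s).

2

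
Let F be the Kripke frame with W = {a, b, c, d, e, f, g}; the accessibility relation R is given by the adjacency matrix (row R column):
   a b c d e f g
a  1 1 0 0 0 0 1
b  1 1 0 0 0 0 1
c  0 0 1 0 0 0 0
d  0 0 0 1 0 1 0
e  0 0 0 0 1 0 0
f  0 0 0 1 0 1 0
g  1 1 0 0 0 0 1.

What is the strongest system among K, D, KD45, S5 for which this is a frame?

Serial (axiom D): yes — every world has a successor (e.g. a R a).
Euclidean (axiom 5): yes — any two successors of a common world are R-related.
Transitive (axiom 4): yes — every two-step R-path is closed by a direct edge.
Reflexive (axiom T): yes — every world is R-related to itself.
So F validates K, D, KD45, S5. The strongest is S5.

S5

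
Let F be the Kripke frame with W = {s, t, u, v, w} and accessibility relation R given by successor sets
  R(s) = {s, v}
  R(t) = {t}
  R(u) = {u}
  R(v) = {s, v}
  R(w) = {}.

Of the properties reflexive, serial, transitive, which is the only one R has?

Reflexive: no — w is not related to itself.
Serial: no — w has no R-successor.
Transitive: yes — every two-step R-path is closed by a direct edge.
Only transitive holds.

transitive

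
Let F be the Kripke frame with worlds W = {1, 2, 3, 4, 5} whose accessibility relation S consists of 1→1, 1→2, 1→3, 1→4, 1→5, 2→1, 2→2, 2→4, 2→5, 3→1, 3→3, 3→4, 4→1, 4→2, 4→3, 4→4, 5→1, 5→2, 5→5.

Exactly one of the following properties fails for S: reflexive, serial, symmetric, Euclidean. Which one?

Euclidean

Reflexive: yes — every world is S-related to itself.
Serial: yes — every world has a successor (e.g. 1 S 1).
Symmetric: yes — every pair in S has its reverse in S.
Euclidean: no — 1 S 2 and 1 S 3, but not 2 S 3.
Only Euclidean fails.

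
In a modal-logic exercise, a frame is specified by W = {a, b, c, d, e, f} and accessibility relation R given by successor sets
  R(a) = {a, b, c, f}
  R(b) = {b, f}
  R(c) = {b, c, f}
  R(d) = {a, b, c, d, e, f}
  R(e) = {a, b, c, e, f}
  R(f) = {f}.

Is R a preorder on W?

Yes

Reflexive: yes — every world is R-related to itself.
Transitive: yes — every two-step R-path is closed by a direct edge.
So R is a preorder.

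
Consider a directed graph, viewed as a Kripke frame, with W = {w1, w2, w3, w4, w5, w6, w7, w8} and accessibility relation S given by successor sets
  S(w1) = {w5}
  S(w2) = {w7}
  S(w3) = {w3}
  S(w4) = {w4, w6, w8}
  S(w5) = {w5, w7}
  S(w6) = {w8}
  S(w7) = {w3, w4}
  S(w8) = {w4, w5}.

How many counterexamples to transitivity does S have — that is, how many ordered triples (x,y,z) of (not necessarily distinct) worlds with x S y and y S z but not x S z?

Enumerating: (w1,w5,w7), (w2,w7,w3), (w2,w7,w4), (w4,w8,w5), (w5,w7,w3), (w5,w7,w4), (w6,w8,w4), (w6,w8,w5), (w7,w4,w6), (w7,w4,w8), (w8,w4,w6), (w8,w4,w8), (w8,w5,w7).

13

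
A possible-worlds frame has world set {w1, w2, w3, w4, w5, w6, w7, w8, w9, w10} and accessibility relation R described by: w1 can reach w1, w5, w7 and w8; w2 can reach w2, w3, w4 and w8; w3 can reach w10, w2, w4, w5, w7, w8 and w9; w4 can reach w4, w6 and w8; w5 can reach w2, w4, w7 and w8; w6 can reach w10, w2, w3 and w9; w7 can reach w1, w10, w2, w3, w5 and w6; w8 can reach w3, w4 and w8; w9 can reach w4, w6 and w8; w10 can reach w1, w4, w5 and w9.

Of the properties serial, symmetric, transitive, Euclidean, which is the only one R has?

Serial: yes — every world has a successor (e.g. w1 R w1).
Symmetric: no — w1 R w5 but not w5 R w1.
Transitive: no — w1 R w5 and w5 R w2, but not w1 R w2.
Euclidean: no — w1 R w7 and w1 R w8, but not w7 R w8.
Only serial holds.

serial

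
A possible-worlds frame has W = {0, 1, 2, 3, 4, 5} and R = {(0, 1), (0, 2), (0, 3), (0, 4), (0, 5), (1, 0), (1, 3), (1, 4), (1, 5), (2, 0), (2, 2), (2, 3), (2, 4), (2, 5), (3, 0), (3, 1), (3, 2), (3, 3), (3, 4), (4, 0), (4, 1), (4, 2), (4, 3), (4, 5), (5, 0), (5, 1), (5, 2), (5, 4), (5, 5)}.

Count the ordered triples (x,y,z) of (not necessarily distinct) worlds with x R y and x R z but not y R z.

30

Enumerating: (0,1,1), (0,1,2), (0,2,1), (0,3,5), (0,4,4), (0,5,3), (1,0,0), (1,3,5), (1,4,4), (1,5,3), (2,0,0), (2,3,5), … and 18 more.
Total: 30.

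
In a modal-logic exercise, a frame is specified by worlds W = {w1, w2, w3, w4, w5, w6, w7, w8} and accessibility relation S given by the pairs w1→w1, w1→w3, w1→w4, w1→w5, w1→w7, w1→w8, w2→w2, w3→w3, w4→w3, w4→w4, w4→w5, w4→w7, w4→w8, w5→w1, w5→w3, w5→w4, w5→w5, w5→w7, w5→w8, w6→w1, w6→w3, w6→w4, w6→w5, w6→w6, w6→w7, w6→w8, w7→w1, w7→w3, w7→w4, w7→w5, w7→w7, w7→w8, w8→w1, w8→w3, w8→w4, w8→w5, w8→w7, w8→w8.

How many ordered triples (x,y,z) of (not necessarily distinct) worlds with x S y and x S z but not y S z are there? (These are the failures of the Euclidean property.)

40

Enumerating: (w1,w3,w1), (w1,w3,w4), (w1,w3,w5), (w1,w3,w7), (w1,w3,w8), (w1,w4,w1), (w4,w3,w4), (w4,w3,w5), (w4,w3,w7), (w4,w3,w8), (w5,w3,w1), (w5,w3,w4), … and 28 more.
Total: 40.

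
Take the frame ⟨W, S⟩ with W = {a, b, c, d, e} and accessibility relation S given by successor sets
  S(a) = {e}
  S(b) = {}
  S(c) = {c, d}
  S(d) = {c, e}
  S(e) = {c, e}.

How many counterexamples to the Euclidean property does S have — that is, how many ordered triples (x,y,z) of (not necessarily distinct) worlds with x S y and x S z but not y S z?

Enumerating: (c,d,d), (d,c,e), (e,c,e).

3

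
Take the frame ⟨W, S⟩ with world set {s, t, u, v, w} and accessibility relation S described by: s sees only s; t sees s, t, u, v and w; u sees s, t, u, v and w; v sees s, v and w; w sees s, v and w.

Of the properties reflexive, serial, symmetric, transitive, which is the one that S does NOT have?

symmetric

Reflexive: yes — every world is S-related to itself.
Serial: yes — every world has a successor (e.g. s S s).
Symmetric: no — t S s but not s S t.
Transitive: yes — every two-step S-path is closed by a direct edge.
Only symmetric fails.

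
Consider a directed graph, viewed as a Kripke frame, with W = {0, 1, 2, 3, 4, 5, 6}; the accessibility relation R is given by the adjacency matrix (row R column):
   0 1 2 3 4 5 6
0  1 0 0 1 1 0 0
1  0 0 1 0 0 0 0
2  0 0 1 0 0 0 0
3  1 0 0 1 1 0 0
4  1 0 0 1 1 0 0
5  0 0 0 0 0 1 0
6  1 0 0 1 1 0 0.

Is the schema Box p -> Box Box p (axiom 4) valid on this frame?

The schema 4 characterises exactly the transitive frames.
Transitive: yes — every two-step R-path is closed by a direct edge.

Yes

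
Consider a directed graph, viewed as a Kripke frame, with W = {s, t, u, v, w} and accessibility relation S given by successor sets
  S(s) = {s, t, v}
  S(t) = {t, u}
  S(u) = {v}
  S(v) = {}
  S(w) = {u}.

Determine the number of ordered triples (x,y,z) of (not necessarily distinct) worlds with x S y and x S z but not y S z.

9

Enumerating: (s,t,s), (s,t,v), (s,v,s), (s,v,t), (s,v,v), (t,u,t), (t,u,u), (u,v,v), (w,u,u).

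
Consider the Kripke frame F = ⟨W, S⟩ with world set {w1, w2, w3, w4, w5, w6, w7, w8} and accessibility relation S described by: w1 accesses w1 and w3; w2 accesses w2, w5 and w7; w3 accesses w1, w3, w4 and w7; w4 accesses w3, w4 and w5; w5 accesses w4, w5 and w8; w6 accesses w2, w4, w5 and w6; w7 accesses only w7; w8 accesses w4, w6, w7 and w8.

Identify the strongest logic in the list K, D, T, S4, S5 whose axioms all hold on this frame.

T

Serial (axiom D): yes — every world has a successor (e.g. w1 S w1).
Reflexive (axiom T): yes — every world is S-related to itself.
Transitive (axiom 4): no — w1 S w3 and w3 S w4, but not w1 S w4.
Euclidean (axiom 5): no — w2 S w5 and w2 S w7, but not w5 S w7.
So F validates K, D, T; S4 would additionally require S to be transitive. The strongest is T.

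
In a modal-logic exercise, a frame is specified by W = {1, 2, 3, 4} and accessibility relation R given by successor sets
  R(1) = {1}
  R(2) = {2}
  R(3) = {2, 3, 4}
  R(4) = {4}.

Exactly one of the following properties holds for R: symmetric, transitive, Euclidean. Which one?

transitive

Symmetric: no — 3 R 2 but not 2 R 3.
Transitive: yes — every two-step R-path is closed by a direct edge.
Euclidean: no — 3 R 2 and 3 R 4, but not 2 R 4.
Only transitive holds.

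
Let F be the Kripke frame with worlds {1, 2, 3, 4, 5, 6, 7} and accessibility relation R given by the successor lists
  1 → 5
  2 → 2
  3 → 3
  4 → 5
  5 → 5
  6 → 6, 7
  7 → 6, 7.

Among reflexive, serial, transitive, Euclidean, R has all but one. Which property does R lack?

Reflexive: no — 1 is not related to itself.
Serial: yes — every world has a successor (e.g. 1 R 5).
Transitive: yes — every two-step R-path is closed by a direct edge.
Euclidean: yes — any two successors of a common world are R-related.
Only reflexive fails.

reflexive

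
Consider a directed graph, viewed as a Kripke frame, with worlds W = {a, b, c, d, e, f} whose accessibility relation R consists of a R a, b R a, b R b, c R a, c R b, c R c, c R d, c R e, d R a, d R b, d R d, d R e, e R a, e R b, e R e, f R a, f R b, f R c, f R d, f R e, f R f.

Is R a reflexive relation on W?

Yes

Reflexive: yes — every world is R-related to itself.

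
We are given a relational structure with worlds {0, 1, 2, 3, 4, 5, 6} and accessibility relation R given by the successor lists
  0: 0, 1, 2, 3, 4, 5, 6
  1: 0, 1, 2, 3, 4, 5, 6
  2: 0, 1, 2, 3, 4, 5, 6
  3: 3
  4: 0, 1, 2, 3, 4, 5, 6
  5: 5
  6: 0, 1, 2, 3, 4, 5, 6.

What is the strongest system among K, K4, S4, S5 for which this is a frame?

S4

Transitive (axiom 4): yes — every two-step R-path is closed by a direct edge.
Reflexive (axiom T): yes — every world is R-related to itself.
Euclidean (axiom 5): no — 0 R 3 and 0 R 1, but not 3 R 1.
So F validates K, K4, S4; S5 would additionally require R to be Euclidean. The strongest is S4.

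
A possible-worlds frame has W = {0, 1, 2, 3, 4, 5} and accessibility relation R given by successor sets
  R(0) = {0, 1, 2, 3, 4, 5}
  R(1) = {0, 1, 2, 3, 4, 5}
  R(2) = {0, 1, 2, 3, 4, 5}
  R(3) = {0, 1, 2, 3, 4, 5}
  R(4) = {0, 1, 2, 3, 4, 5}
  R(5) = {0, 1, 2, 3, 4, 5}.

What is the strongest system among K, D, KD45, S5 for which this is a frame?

Serial (axiom D): yes — every world has a successor (e.g. 0 R 0).
Euclidean (axiom 5): yes — any two successors of a common world are R-related.
Transitive (axiom 4): yes — every two-step R-path is closed by a direct edge.
Reflexive (axiom T): yes — every world is R-related to itself.
So F validates K, D, KD45, S5. The strongest is S5.

S5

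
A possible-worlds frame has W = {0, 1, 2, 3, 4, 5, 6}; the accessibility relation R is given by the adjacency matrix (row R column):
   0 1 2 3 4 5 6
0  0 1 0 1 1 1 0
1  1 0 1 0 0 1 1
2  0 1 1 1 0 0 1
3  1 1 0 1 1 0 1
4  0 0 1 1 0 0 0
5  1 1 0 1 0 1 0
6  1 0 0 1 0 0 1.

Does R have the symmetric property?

No

Symmetric: no — 0 R 4 but not 4 R 0.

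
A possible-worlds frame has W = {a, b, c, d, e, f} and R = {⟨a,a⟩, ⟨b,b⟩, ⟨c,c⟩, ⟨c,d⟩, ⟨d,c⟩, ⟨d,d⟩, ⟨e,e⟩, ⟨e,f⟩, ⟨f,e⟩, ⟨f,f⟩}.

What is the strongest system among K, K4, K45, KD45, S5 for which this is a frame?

Transitive (axiom 4): yes — every two-step R-path is closed by a direct edge.
Euclidean (axiom 5): yes — any two successors of a common world are R-related.
Serial (axiom D): yes — every world has a successor (e.g. a R a).
Reflexive (axiom T): yes — every world is R-related to itself.
So F validates K, K4, K45, KD45, S5. The strongest is S5.

S5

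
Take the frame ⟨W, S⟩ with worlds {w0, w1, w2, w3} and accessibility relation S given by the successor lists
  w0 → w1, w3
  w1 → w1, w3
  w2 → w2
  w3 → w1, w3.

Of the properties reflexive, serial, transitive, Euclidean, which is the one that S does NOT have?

Reflexive: no — w0 is not related to itself.
Serial: yes — every world has a successor (e.g. w0 S w1).
Transitive: yes — every two-step S-path is closed by a direct edge.
Euclidean: yes — any two successors of a common world are S-related.
Only reflexive fails.

reflexive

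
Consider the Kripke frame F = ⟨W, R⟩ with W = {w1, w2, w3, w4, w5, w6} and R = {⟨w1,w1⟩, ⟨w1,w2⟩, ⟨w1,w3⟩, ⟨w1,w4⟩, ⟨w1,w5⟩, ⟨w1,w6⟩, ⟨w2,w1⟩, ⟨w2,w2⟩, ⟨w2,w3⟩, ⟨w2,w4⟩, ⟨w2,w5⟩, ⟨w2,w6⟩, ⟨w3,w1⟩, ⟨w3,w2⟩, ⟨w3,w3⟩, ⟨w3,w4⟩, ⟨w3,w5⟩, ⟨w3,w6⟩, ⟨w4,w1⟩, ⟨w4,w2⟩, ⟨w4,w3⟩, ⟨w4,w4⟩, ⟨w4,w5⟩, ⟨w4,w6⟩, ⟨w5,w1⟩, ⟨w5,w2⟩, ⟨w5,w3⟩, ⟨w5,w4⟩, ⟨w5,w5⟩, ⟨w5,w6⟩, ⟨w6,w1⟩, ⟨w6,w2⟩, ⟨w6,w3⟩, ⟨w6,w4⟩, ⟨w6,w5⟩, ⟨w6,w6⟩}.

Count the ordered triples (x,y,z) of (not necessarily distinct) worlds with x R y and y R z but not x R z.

R is transitive; there are no such tuples.

0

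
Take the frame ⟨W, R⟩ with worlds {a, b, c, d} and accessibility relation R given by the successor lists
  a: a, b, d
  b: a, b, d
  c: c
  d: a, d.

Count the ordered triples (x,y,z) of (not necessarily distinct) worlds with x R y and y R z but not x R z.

Enumerating: (d,a,b).

1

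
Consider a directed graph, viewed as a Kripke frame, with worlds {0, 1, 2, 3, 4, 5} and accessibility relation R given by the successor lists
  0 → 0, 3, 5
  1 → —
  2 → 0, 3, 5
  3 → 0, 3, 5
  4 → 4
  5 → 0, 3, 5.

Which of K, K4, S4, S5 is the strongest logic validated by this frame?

Transitive (axiom 4): yes — every two-step R-path is closed by a direct edge.
Reflexive (axiom T): no — 1 is not related to itself.
Euclidean (axiom 5): yes — any two successors of a common world are R-related.
So F validates K, K4; S4 would additionally require R to be reflexive. The strongest is K4.

K4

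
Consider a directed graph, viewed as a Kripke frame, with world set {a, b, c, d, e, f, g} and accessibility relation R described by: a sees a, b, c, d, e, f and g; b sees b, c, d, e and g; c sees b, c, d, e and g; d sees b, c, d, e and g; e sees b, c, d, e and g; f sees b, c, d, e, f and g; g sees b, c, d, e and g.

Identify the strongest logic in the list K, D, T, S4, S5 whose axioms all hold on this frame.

S4

Serial (axiom D): yes — every world has a successor (e.g. a R a).
Reflexive (axiom T): yes — every world is R-related to itself.
Transitive (axiom 4): yes — every two-step R-path is closed by a direct edge.
Euclidean (axiom 5): no — a R b and a R f, but not b R f.
So F validates K, D, T, S4; S5 would additionally require R to be Euclidean. The strongest is S4.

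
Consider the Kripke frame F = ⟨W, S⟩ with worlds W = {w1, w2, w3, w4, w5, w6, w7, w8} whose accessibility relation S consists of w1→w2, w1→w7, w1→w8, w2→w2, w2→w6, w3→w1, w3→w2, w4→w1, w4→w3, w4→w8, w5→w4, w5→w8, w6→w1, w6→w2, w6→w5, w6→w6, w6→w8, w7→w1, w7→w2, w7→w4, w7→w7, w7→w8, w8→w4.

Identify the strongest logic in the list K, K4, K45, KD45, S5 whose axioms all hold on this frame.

K

Transitive (axiom 4): no — w1 S w2 and w2 S w6, but not w1 S w6.
Euclidean (axiom 5): no — w1 S w2 and w1 S w7, but not w2 S w7.
Serial (axiom D): yes — every world has a successor (e.g. w1 S w2).
Reflexive (axiom T): no — w1 is not related to itself.
So F validates K; K4 would additionally require S to be transitive. The strongest is K.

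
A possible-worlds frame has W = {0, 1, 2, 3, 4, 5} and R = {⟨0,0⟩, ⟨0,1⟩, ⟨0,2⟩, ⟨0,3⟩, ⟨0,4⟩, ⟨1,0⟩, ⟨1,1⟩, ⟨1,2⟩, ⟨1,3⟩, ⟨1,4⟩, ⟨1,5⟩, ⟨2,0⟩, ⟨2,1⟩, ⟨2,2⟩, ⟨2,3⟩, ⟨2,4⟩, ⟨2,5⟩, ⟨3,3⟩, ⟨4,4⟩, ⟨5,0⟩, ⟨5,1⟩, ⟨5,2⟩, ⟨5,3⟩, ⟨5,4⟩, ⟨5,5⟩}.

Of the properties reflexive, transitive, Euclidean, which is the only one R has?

reflexive

Reflexive: yes — every world is R-related to itself.
Transitive: no — 0 R 1 and 1 R 5, but not 0 R 5.
Euclidean: no — 0 R 3 and 0 R 1, but not 3 R 1.
Only reflexive holds.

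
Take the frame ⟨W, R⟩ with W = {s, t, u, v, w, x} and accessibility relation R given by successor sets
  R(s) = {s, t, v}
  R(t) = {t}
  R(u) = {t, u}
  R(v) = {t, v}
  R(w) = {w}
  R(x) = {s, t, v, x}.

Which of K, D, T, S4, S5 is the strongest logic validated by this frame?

Serial (axiom D): yes — every world has a successor (e.g. s R s).
Reflexive (axiom T): yes — every world is R-related to itself.
Transitive (axiom 4): yes — every two-step R-path is closed by a direct edge.
Euclidean (axiom 5): no — s R t and s R v, but not t R v.
So F validates K, D, T, S4; S5 would additionally require R to be Euclidean. The strongest is S4.

S4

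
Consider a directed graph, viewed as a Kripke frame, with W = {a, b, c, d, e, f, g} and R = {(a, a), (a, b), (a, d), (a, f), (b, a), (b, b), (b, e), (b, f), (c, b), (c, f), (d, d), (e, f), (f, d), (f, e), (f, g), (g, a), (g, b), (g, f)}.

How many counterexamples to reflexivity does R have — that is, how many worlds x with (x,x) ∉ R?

Enumerating: c, e, f, g.

4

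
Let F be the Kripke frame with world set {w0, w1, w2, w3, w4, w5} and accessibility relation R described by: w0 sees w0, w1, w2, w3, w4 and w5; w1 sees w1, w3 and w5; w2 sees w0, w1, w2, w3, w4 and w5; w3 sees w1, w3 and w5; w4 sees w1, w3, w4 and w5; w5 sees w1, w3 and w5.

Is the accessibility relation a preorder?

Reflexive: yes — every world is R-related to itself.
Transitive: yes — every two-step R-path is closed by a direct edge.
So R is a preorder.

Yes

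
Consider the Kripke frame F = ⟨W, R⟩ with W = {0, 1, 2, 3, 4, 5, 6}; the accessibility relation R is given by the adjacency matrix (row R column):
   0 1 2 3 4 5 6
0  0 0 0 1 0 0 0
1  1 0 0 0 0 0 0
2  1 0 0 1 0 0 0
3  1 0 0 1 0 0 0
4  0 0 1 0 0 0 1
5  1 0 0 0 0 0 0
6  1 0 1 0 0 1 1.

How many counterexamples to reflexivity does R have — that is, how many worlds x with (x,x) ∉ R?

Enumerating: 0, 1, 2, 4, 5.

5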